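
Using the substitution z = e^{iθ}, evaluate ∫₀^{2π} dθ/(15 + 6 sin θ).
Call the integral J. The integrand is 2π-periodic and we integrate over a full period, so shifting θ does not change the value (θ → θ + π/2 turns sin θ into cos θ). Hence
  J = ∫₀^{2π} dθ/(15 + 6 cos θ).
Put z = e^{iθ}: then cos θ = (z + 1/z)/2, dθ = dz/(iz), and z runs once counterclockwise around |z| = 1:
  J = ∮_{|z|=1} 1/(15 + 6*(z + 1/z)/2) · dz/(iz) = (2/i) ∮_{|z|=1} dz/(6*z^2 + 30*z + 6).
The roots of 6*z^2 + 30*z + 6 are z = (-15 ± sqrt(15^2 - 6^2))/6, with sqrt(189) = 3*sqrt(21); their product is 1, so only z₊ = -5/2 + sqrt(21)/2 lies inside the unit circle (z₋ = -5/2 - sqrt(21)/2 lies outside).
z₊ is a simple zero of q(z) = 6*z^2 + 30*z + 6, so Res(1/q, z₊) = 1/q'(z₊) with q'(z) = 12*z + 30; and q'(z₊) = 6*(z₊ - z₋) = 6*sqrt(21).
Therefore J = (2/i) · 2πi · 1/(6*sqrt(21)) = 2*pi/(3*sqrt(21)) = 2*sqrt(21)*pi/63

Final answer: 2*sqrt(21)*pi/63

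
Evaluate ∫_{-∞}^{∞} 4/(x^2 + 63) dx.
Let f(z) = 4/(z^2 + 63). The denominator has no real zeros and deg Q - deg P = 2 ≥ 2, so the integral of f over the upper semicircle |z| = R tends to 0 as R → ∞. Closing the contour in the upper half-plane,
  ∫_{-∞}^{∞} f(x) dx = 2πi · Σ Res(f, z_k)  over the poles with Im z_k > 0.

Zeros of the denominator: z^2 + 63 = 0 gives z = ±3*sqrt(7)*I.
Upper half-plane: z = 3*sqrt(7)*I (simple).

Each pole is a simple zero of Q(z) = z^2 + 63, so Res(f, z₀) = P(z₀)/Q'(z₀) with P(z) = 4, Q'(z) = 2*z:
  Res(f, 3*sqrt(7)*I) = (4)/(6*sqrt(7)*I) = -2*sqrt(7)*I/21

∫_{-∞}^{∞} f(x) dx = 2πi · (-2*sqrt(7)*I/21) = 4*sqrt(7)*pi/21

Final answer: 4*sqrt(7)*pi/21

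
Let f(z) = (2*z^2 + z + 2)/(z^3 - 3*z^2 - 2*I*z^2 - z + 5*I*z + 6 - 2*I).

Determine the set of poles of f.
The singularities of f are the zeros of the denominator. Factoring,
  z^3 - 3*z^2 - 2*I*z^2 - z + 5*I*z + 6 - 2*I = (z - 2)*(z - 2 - I)*(z + 1 - I)
so the candidates are z = 2, z = 2 + I, z = -1 + I.

Check the numerator P(z) = 2*z^2 + z + 2 at each one:
  P(2) = 12 ≠ 0, so z = 2 is a (simple) pole.
  P(2 + I) = 10 + 9*I ≠ 0, so z = 2 + I is a (simple) pole.
  P(-1 + I) = 1 - 3*I ≠ 0, so z = -1 + I is a (simple) pole.

Poles of f: {-1 + I, 2, 2 + I}

Final answer: {-1 + I, 2, 2 + I}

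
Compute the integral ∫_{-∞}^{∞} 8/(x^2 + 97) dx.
Let f(z) = 8/(z^2 + 97). The denominator has no real zeros and deg Q - deg P = 2 ≥ 2, so the integral of f over the upper semicircle |z| = R tends to 0 as R → ∞. Closing the contour in the upper half-plane,
  ∫_{-∞}^{∞} f(x) dx = 2πi · Σ Res(f, z_k)  over the poles with Im z_k > 0.

Zeros of the denominator: z^2 + 97 = 0 gives z = ±sqrt(97)*I.
Upper half-plane: z = sqrt(97)*I (simple).

Each pole is a simple zero of Q(z) = z^2 + 97, so Res(f, z₀) = P(z₀)/Q'(z₀) with P(z) = 8, Q'(z) = 2*z:
  Res(f, sqrt(97)*I) = (8)/(2*sqrt(97)*I) = -4*sqrt(97)*I/97

∫_{-∞}^{∞} f(x) dx = 2πi · (-4*sqrt(97)*I/97) = 8*sqrt(97)*pi/97

Final answer: 8*sqrt(97)*pi/97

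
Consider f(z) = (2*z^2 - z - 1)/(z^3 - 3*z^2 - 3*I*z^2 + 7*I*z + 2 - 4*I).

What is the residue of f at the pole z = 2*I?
Write f(z) = P(z)/Q(z) with P(z) = 2*z^2 - z - 1 and Q(z) = z^3 - 3*z^2 - 3*I*z^2 + 7*I*z + 2 - 4*I.
The denominator factors as Q(z) = (z - 1)*(z - 2 - I)*(z - 2*I), so z = 2*I is a simple zero of Q and P is analytic there; z = 2*I is therefore a simple pole and
  Res(f, z₀) = P(z₀)/Q'(z₀).

Q'(z) = 3*z^2 - 6*z - 6*I*z + 7*I, so Q'(2*I) = -5*I.
P(2*I) = -9 - 2*I.

Res(f, 2*I) = (-9 - 2*I)/(-5*I) = 2/5 - 9*I/5

Final answer: 2/5 - 9*I/5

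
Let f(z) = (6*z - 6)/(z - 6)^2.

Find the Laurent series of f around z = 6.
Put w = z - (6), i.e. z = w + 6. The denominator is w^2, so it suffices to rewrite the numerator in powers of w.

P(z) = 6*z - 6
P(w + 6) = 30 + 6*w

Dividing each term by w^2:
  f = 30/w^2 + 6/w

Substituting back w = z - 6:
  f(z) = 30/(z - 6)^2 + 6/(z - 6)

The series is finite because the numerator is a polynomial; the negative powers form the principal part, and the coefficient of 1/(z - 6) gives Res(f, 6) = 6.

Final answer: 30/(z - 6)^2 + 6/(z - 6)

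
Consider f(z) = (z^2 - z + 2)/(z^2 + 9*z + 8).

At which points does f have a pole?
The singularities of f are the zeros of the denominator. Factoring,
  z^2 + 9*z + 8 = (z + 8)*(z + 1)
so the candidates are z = -8, z = -1.

Check the numerator P(z) = z^2 - z + 2 at each one:
  P(-8) = 74 ≠ 0, so z = -8 is a (simple) pole.
  P(-1) = 4 ≠ 0, so z = -1 is a (simple) pole.

Poles of f: {-8, -1}

Final answer: {-8, -1}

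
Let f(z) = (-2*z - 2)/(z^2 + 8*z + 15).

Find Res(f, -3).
2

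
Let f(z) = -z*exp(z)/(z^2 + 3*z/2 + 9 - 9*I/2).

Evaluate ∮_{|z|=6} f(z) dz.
pi*(-4/17 - 18*I/17)*exp(-3/2 - 3*I) + pi*(4/17 - 16*I/17)*exp(3*I)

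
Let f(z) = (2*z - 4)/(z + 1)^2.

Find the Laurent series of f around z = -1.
Put w = z - (-1), i.e. z = w - 1. The denominator is w^2, so it suffices to rewrite the numerator in powers of w.

P(z) = 2*z - 4
P(w - 1) = -6 + 2*w

Dividing each term by w^2:
  f = -6/w^2 + 2/w

Substituting back w = z + 1:
  f(z) = -6/(z + 1)^2 + 2/(z + 1)

The series is finite because the numerator is a polynomial; the negative powers form the principal part, and the coefficient of 1/(z + 1) gives Res(f, -1) = 2.

Final answer: -6/(z + 1)^2 + 2/(z + 1)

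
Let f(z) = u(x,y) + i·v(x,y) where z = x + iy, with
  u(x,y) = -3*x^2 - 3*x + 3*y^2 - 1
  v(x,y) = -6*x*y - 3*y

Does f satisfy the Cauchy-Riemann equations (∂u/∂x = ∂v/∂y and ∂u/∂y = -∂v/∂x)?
∂u/∂x = -6*x - 3
∂v/∂y = -6*x - 3
∂u/∂y = 6*y
∂v/∂x = -6*y
∂u/∂x = ∂v/∂y and ∂u/∂y = -∂v/∂x hold identically; f is analytic.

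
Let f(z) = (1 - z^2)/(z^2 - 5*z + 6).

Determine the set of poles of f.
The singularities of f are the zeros of the denominator. Factoring,
  z^2 - 5*z + 6 = (z - 3)*(z - 2)
so the candidates are z = 3, z = 2.

Check the numerator P(z) = 1 - z^2 at each one:
  P(3) = -8 ≠ 0, so z = 3 is a (simple) pole.
  P(2) = -3 ≠ 0, so z = 2 is a (simple) pole.

Poles of f: {2, 3}

Final answer: {2, 3}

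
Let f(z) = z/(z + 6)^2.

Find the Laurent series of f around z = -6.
Put w = z - (-6), i.e. z = w - 6. The denominator is w^2, so it suffices to rewrite the numerator in powers of w.

P(z) = z
P(w - 6) = -6 + w

Dividing each term by w^2:
  f = -6/w^2 + 1/w

Substituting back w = z + 6:
  f(z) = -6/(z + 6)^2 + 1/(z + 6)

The series is finite because the numerator is a polynomial; the negative powers form the principal part, and the coefficient of 1/(z + 6) gives Res(f, -6) = 1.

Final answer: -6/(z + 6)^2 + 1/(z + 6)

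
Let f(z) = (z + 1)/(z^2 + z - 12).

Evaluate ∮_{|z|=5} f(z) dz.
By the residue theorem, ∮_C f(z) dz = 2πi · (sum of the residues of f at the poles inside |z| = 5).

The denominator factors as (z - 3)*(z + 4), so the singularities of f are simple poles at z = 3, z = -4.
  |3|² = 9 < 25 = 5², so this pole is inside the contour.
  |-4|² = 16 < 25 = 5², so this pole is inside the contour.

With P(z) = z + 1 and Q(z) = z^2 + z - 12, each pole is simple, so Res(f, z₀) = P(z₀)/Q'(z₀) with Q'(z) = 2*z + 1.
  Res(f, 3) = P(3)/Q'(3) = (4)/(7) = 4/7
  Res(f, -4) = P(-4)/Q'(-4) = (-3)/(-7) = 3/7

Sum of residues inside C: 1
∮_C f(z) dz = 2πi · (1) = 2*I*pi

Final answer: 2*I*pi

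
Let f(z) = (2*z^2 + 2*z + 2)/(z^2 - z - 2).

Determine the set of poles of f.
The singularities of f are the zeros of the denominator. Factoring,
  z^2 - z - 2 = (z + 1)*(z - 2)
so the candidates are z = -1, z = 2.

Check the numerator P(z) = 2*z^2 + 2*z + 2 at each one:
  P(-1) = 2 ≠ 0, so z = -1 is a (simple) pole.
  P(2) = 14 ≠ 0, so z = 2 is a (simple) pole.

Poles of f: {-1, 2}

Final answer: {-1, 2}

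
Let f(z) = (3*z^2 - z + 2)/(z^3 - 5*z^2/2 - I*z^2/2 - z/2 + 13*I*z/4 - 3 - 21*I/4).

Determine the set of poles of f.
{-1 + 3*I/2, 1/2 - I, 3}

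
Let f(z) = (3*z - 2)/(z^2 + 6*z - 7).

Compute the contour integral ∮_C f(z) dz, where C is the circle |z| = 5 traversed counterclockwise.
By the residue theorem, ∮_C f(z) dz = 2πi · (sum of the residues of f at the poles inside |z| = 5).

The denominator factors as (z + 7)*(z - 1), so the singularities of f are simple poles at z = -7, z = 1.
  |-7|² = 49 > 25 = 5², so this pole is outside the contour.
  |1|² = 1 < 25 = 5², so this pole is inside the contour.

With P(z) = 3*z - 2 and Q(z) = z^2 + 6*z - 7, each pole is simple, so Res(f, z₀) = P(z₀)/Q'(z₀) with Q'(z) = 2*z + 6.
  Res(f, 1) = P(1)/Q'(1) = (1)/(8) = 1/8

∮_C f(z) dz = 2πi · (1/8) = I*pi/4

Final answer: I*pi/4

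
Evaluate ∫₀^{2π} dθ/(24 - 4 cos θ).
Call the integral J. The integrand is 2π-periodic and we integrate over a full period, so shifting θ does not change the value (θ → θ + π flips the sign of the trig term). Hence
  J = ∫₀^{2π} dθ/(24 + 4 cos θ).
Put z = e^{iθ}: then cos θ = (z + 1/z)/2, dθ = dz/(iz), and z runs once counterclockwise around |z| = 1:
  J = ∮_{|z|=1} 1/(24 + 4*(z + 1/z)/2) · dz/(iz) = (2/i) ∮_{|z|=1} dz/(4*z^2 + 48*z + 4).
The roots of 4*z^2 + 48*z + 4 are z = (-24 ± sqrt(24^2 - 4^2))/4, with sqrt(560) = 4*sqrt(35); their product is 1, so only z₊ = -6 + sqrt(35) lies inside the unit circle (z₋ = -6 - sqrt(35) lies outside).
z₊ is a simple zero of q(z) = 4*z^2 + 48*z + 4, so Res(1/q, z₊) = 1/q'(z₊) with q'(z) = 8*z + 48; and q'(z₊) = 4*(z₊ - z₋) = 8*sqrt(35).
Therefore J = (2/i) · 2πi · 1/(8*sqrt(35)) = 2*pi/(4*sqrt(35)) = sqrt(35)*pi/70

Final answer: sqrt(35)*pi/70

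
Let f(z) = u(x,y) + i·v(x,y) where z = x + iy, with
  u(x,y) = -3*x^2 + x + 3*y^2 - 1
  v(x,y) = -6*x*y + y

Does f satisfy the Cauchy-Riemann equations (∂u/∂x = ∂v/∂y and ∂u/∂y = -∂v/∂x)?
∂u/∂x = 1 - 6*x
∂v/∂y = 1 - 6*x
∂u/∂y = 6*y
∂v/∂x = -6*y
∂u/∂x = ∂v/∂y and ∂u/∂y = -∂v/∂x hold identically; f is analytic.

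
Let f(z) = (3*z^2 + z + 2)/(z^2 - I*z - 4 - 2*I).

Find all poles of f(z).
{-2, 2 + I}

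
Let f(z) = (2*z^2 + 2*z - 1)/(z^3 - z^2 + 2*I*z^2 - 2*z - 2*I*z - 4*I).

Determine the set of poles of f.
{-1, -2*I, 2}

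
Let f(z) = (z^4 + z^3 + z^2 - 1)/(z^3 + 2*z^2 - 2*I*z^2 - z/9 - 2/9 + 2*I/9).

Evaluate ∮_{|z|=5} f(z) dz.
pi*(12 - 16*I/9)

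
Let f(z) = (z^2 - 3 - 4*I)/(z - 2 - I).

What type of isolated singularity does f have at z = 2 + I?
The numerator vanishes at z = 2 + I ((2 + I)^2 = 3 + 4*I), so it is divisible by z - 2 - I:
  z^2 - 3 - 4*I = (z - 2 - I)*(z + 2 + I)
Hence for z ≠ 2 + I, f(z) = z + 2 + I, a polynomial, and lim_{z→2 + I} f(z) = 4 + 2*I is finite.
So the singularity is removable.

Final answer: removable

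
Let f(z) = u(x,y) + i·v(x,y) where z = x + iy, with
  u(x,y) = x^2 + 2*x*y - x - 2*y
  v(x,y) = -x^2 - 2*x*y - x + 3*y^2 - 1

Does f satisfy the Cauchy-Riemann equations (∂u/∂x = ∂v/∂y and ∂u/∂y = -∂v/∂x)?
∂u/∂x = 2*x + 2*y - 1
∂v/∂y = -2*x + 6*y
∂u/∂y = 2*x - 2
∂v/∂x = -2*x - 2*y - 1
∂u/∂x ≠ ∂v/∂y and ∂u/∂y ≠ -∂v/∂x; the Cauchy-Riemann equations are not satisfied, so f is not analytic.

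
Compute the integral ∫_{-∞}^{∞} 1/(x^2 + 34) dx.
sqrt(34)*pi/34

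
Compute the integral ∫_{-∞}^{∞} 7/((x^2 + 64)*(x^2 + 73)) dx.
Let f(z) = 7/((z^2 + 64)*(z^2 + 73)). The denominator has no real zeros and deg Q - deg P = 4 ≥ 2, so the integral of f over the upper semicircle |z| = R tends to 0 as R → ∞. Closing the contour in the upper half-plane,
  ∫_{-∞}^{∞} f(x) dx = 2πi · Σ Res(f, z_k)  over the poles with Im z_k > 0.

Zeros of the denominator: z^2 + 64 = 0 gives z = ±8*I; z^2 + 73 = 0 gives z = ±sqrt(73)*I.
Upper half-plane: z = 8*I, z = sqrt(73)*I (simple).

Each pole is a simple zero of Q(z) = z^4 + 137*z^2 + 4672, so Res(f, z₀) = P(z₀)/Q'(z₀) with P(z) = 7, Q'(z) = 4*z^3 + 274*z:
  Res(f, 8*I) = (7)/(144*I) = -7*I/144
  Res(f, sqrt(73)*I) = (7)/(-18*sqrt(73)*I) = 7*sqrt(73)*I/1314

Sum of residues: 7*I*(-73 + 8*sqrt(73))/10512
∫_{-∞}^{∞} f(x) dx = 2πi · (7*I*(-73 + 8*sqrt(73))/10512) = 7*pi*(73 - 8*sqrt(73))/5256

Final answer: 7*pi*(73 - 8*sqrt(73))/5256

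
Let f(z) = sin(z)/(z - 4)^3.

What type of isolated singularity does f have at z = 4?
Write f(z) = g(z)/(z - 4)^3 with g(z) = sin(z).
g is entire and g(4) = sin(4) ≠ 0, so no factor of (z - 4) cancels: the Laurent expansion of f about z = 4 starts at the power -3, i.e. lim_{z→z₀} (z - z₀)^3 f(z) = sin(4) is finite and nonzero.
So z = 4 is a pole of order 3.

Final answer: pole of order 3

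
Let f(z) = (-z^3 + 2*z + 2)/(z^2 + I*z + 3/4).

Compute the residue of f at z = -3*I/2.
51/16 + I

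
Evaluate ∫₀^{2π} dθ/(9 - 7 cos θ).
sqrt(2)*pi/4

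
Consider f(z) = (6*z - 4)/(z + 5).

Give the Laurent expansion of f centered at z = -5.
Put w = z - (-5), i.e. z = w - 5. The denominator is w, so it suffices to rewrite the numerator in powers of w.

P(z) = 6*z - 4
P(w - 5) = -34 + 6*w

Dividing each term by w:
  f = -34/w + 6

Substituting back w = z + 5:
  f(z) = -34/(z + 5) + 6

The series is finite because the numerator is a polynomial; the negative powers form the principal part, and the coefficient of 1/(z + 5) gives Res(f, -5) = -34.

Final answer: -34/(z + 5) + 6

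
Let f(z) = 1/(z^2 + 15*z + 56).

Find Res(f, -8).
Write f(z) = P(z)/Q(z) with P(z) = 1 and Q(z) = z^2 + 15*z + 56.
The denominator factors as Q(z) = (z + 8)*(z + 7), so z = -8 is a simple zero of Q and P is analytic there; z = -8 is therefore a simple pole and
  Res(f, z₀) = P(z₀)/Q'(z₀).

Q'(z) = 2*z + 15, so Q'(-8) = -1.
P(-8) = 1.

Res(f, -8) = (1)/(-1) = -1

Final answer: -1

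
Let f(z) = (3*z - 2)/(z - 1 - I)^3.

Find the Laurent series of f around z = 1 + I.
Put w = z - (1 + I), i.e. z = w + 1 + I. The denominator is w^3, so it suffices to rewrite the numerator in powers of w.

P(z) = 3*z - 2
P(w + 1 + I) = 1 + 3*I + 3*w

Dividing each term by w^3:
  f = (1 + 3*I)/w^3 + 3/w^2

Substituting back w = z - 1 - I:
  f(z) = (1 + 3*I)/(z - 1 - I)^3 + 3/(z - 1 - I)^2

The series is finite because the numerator is a polynomial; the negative powers form the principal part.

Final answer: (1 + 3*I)/(z - 1 - I)^3 + 3/(z - 1 - I)^2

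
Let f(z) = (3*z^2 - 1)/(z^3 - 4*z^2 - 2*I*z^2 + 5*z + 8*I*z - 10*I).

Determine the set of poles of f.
The singularities of f are the zeros of the denominator. Factoring,
  z^3 - 4*z^2 - 2*I*z^2 + 5*z + 8*I*z - 10*I = (z - 2 - I)*(z - 2 + I)*(z - 2*I)
so the candidates are z = 2 + I, z = 2 - I, z = 2*I.

Check the numerator P(z) = 3*z^2 - 1 at each one:
  P(2 + I) = 8 + 12*I ≠ 0, so z = 2 + I is a (simple) pole.
  P(2 - I) = 8 - 12*I ≠ 0, so z = 2 - I is a (simple) pole.
  P(2*I) = -13 ≠ 0, so z = 2*I is a (simple) pole.

Poles of f: {2*I, 2 - I, 2 + I}

Final answer: {2*I, 2 - I, 2 + I}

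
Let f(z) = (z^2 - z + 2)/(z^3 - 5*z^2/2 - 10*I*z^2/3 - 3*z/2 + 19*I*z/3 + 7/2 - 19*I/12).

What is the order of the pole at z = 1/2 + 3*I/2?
Factor the denominator:
  z^3 - 5*z^2/2 - 10*I*z^2/3 - 3*z/2 + 19*I*z/3 + 7/2 - 19*I/12 = (z - 1/2 - 3*I/2)^2*(z - 3/2 - I/3)

The numerator P(z) = z^2 - z + 2 has P(1/2 + 3*I/2) = -1/2 ≠ 0, so no factor of (z - 1/2 - 3*I/2) cancels.
Near z = 1/2 + 3*I/2 we can therefore write f(z) = g(z)/(z - 1/2 - 3*I/2)^2 with g analytic at 1/2 + 3*I/2 and g(1/2 + 3*I/2) ≠ 0 (g is the numerator divided by the remaining denominator factors).

Hence z = 1/2 + 3*I/2 is a pole of order 2.

Final answer: 2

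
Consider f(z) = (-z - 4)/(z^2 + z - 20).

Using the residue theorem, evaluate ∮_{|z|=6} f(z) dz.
-2*I*pi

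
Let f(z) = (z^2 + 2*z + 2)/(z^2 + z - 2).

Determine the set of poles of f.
{-2, 1}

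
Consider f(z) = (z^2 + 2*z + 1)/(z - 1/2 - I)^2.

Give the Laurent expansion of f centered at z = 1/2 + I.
Put w = z - (1/2 + I), i.e. z = w + 1/2 + I. The denominator is w^2, so it suffices to rewrite the numerator in powers of w.

P(z) = z^2 + 2*z + 1
P(w + 1/2 + I) = 5/4 + 3*I + (3 + 2*I)*w + w^2

Dividing each term by w^2:
  f = (5/4 + 3*I)/w^2 + (3 + 2*I)/w + 1

Substituting back w = z - 1/2 - I:
  f(z) = (5/4 + 3*I)/(z - 1/2 - I)^2 + (3 + 2*I)/(z - 1/2 - I) + 1

The series is finite because the numerator is a polynomial; the negative powers form the principal part, and the coefficient of 1/(z - 1/2 - I) gives Res(f, 1/2 + I) = 3 + 2*I.

Final answer: (5/4 + 3*I)/(z - 1/2 - I)^2 + (3 + 2*I)/(z - 1/2 - I) + 1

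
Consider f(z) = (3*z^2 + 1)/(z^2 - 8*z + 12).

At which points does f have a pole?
The singularities of f are the zeros of the denominator. Factoring,
  z^2 - 8*z + 12 = (z - 6)*(z - 2)
so the candidates are z = 6, z = 2.

Check the numerator P(z) = 3*z^2 + 1 at each one:
  P(6) = 109 ≠ 0, so z = 6 is a (simple) pole.
  P(2) = 13 ≠ 0, so z = 2 is a (simple) pole.

Poles of f: {2, 6}

Final answer: {2, 6}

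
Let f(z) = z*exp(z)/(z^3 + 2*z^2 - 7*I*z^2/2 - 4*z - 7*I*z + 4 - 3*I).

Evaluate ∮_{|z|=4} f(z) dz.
By the residue theorem, ∮_C f(z) dz = 2πi · (sum of the residues of f at the poles inside |z| = 4).

The denominator factors as (z - 1 - 3*I)*(z + 3 - I)*(z + I/2), so the singularities of f are simple poles at z = 1 + 3*I, z = -3 + I, z = -I/2.
  |1 + 3*I|² = 10 < 16 = 4², so this pole is inside the contour.
  |-3 + I|² = 10 < 16 = 4², so this pole is inside the contour.
  |-I/2|² = 1/4 < 16 = 4², so this pole is inside the contour.

With P(z) = z*exp(z) and Q(z) = z^3 + 2*z^2 - 7*I*z^2/2 - 4*z - 7*I*z + 4 - 3*I, each pole is simple, so Res(f, z₀) = P(z₀)/Q'(z₀) with Q'(z) = 3*z^2 + 4*z - 7*I*z - 4 - 7*I.
  Res(f, 1 + 3*I) = P(1 + 3*I)/Q'(1 + 3*I) = ((1 + 3*I)*exp(1 + 3*I))/(-3 + 16*I) = (9/53 - 5*I/53)*exp(1 + 3*I)
  Res(f, -3 + I) = P(-3 + I)/Q'(-3 + I) = ((-3 + I)*exp(-3 + I))/(15) = (-1/5 + I/15)*exp(-3 + I)
  Res(f, -I/2) = P(-I/2)/Q'(-I/2) = (-I*exp(-I/2)/2)/(-33/4 - 9*I) = (8/265 + 22*I/795)*exp(-I/2)

Sum of residues inside C: (-1/5 + I/15)*exp(-3 + I) + (8/265 + 22*I/795)*exp(-I/2) + (9/53 - 5*I/53)*exp(1 + 3*I)
∮_C f(z) dz = 2πi · ((-1/5 + I/15)*exp(-3 + I) + (8/265 + 22*I/795)*exp(-I/2) + (9/53 - 5*I/53)*exp(1 + 3*I)) = pi*(10/53 + 18*I/53)*exp(1 + 3*I) + pi*(-2/15 - 2*I/5)*exp(-3 + I) + pi*(-44/795 + 16*I/265)*exp(-I/2)

Final answer: pi*(10/53 + 18*I/53)*exp(1 + 3*I) + pi*(-2/15 - 2*I/5)*exp(-3 + I) + pi*(-44/795 + 16*I/265)*exp(-I/2)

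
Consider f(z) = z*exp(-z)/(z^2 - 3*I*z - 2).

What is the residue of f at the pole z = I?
-exp(-I)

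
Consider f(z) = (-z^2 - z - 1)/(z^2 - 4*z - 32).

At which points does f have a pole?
{-4, 8}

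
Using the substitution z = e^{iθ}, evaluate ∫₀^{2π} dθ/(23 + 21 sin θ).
Call the integral J. The integrand is 2π-periodic and we integrate over a full period, so shifting θ does not change the value (θ → θ + π/2 turns sin θ into cos θ). Hence
  J = ∫₀^{2π} dθ/(23 + 21 cos θ).
Put z = e^{iθ}: then cos θ = (z + 1/z)/2, dθ = dz/(iz), and z runs once counterclockwise around |z| = 1:
  J = ∮_{|z|=1} 1/(23 + 21*(z + 1/z)/2) · dz/(iz) = (2/i) ∮_{|z|=1} dz/(21*z^2 + 46*z + 21).
The roots of 21*z^2 + 46*z + 21 are z = (-23 ± sqrt(23^2 - 21^2))/21, with sqrt(88) = 2*sqrt(22); their product is 1, so only z₊ = -23/21 + 2*sqrt(22)/21 lies inside the unit circle (z₋ = -23/21 - 2*sqrt(22)/21 lies outside).
z₊ is a simple zero of q(z) = 21*z^2 + 46*z + 21, so Res(1/q, z₊) = 1/q'(z₊) with q'(z) = 42*z + 46; and q'(z₊) = 21*(z₊ - z₋) = 4*sqrt(22).
Therefore J = (2/i) · 2πi · 1/(4*sqrt(22)) = 2*pi/(2*sqrt(22)) = sqrt(22)*pi/22

Final answer: sqrt(22)*pi/22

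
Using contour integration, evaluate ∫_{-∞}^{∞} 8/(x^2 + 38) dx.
Let f(z) = 8/(z^2 + 38). The denominator has no real zeros and deg Q - deg P = 2 ≥ 2, so the integral of f over the upper semicircle |z| = R tends to 0 as R → ∞. Closing the contour in the upper half-plane,
  ∫_{-∞}^{∞} f(x) dx = 2πi · Σ Res(f, z_k)  over the poles with Im z_k > 0.

Zeros of the denominator: z^2 + 38 = 0 gives z = ±sqrt(38)*I.
Upper half-plane: z = sqrt(38)*I (simple).

Each pole is a simple zero of Q(z) = z^2 + 38, so Res(f, z₀) = P(z₀)/Q'(z₀) with P(z) = 8, Q'(z) = 2*z:
  Res(f, sqrt(38)*I) = (8)/(2*sqrt(38)*I) = -2*sqrt(38)*I/19

∫_{-∞}^{∞} f(x) dx = 2πi · (-2*sqrt(38)*I/19) = 4*sqrt(38)*pi/19

Final answer: 4*sqrt(38)*pi/19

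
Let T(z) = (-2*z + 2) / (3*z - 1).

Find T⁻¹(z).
Set w = T(z) = (-2*z + 2) / (3*z - 1) and solve for z:
  w*(3*z - 1) = -2*z + 2
  -w + z*(3*w + 2) - 2 = 0
  z*(3*w + 2) = w + 2
  z = (-w - 2)/(-3*w - 2)
Renaming the variable, T⁻¹(z) = (-z - 2)/(-3*z - 2) = (z + 2)/(3*z + 2).
(Check: ad - bc = -4 ≠ 0, so T is invertible.)

Final answer: (z + 2)/(3*z + 2)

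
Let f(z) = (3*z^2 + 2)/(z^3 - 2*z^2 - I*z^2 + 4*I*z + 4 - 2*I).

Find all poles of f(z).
The singularities of f are the zeros of the denominator. Factoring,
  z^3 - 2*z^2 - I*z^2 + 4*I*z + 4 - 2*I = (z - 2 + I)*(z - 1 - I)*(z + 1 - I)
so the candidates are z = 2 - I, z = 1 + I, z = -1 + I.

Check the numerator P(z) = 3*z^2 + 2 at each one:
  P(2 - I) = 11 - 12*I ≠ 0, so z = 2 - I is a (simple) pole.
  P(1 + I) = 2 + 6*I ≠ 0, so z = 1 + I is a (simple) pole.
  P(-1 + I) = 2 - 6*I ≠ 0, so z = -1 + I is a (simple) pole.

Poles of f: {-1 + I, 1 + I, 2 - I}

Final answer: {-1 + I, 1 + I, 2 - I}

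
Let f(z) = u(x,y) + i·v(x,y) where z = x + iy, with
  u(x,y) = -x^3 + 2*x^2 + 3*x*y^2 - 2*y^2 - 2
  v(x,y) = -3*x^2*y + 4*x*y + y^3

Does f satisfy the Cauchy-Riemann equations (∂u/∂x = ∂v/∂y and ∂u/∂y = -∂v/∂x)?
∂u/∂x = -3*x^2 + 4*x + 3*y^2
∂v/∂y = -3*x^2 + 4*x + 3*y^2
∂u/∂y = 6*x*y - 4*y
∂v/∂x = -6*x*y + 4*y
∂u/∂x = ∂v/∂y and ∂u/∂y = -∂v/∂x hold identically; f is analytic.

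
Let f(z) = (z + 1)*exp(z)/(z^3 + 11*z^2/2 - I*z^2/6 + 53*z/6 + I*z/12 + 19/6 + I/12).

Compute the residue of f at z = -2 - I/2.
Write f(z) = P(z)/Q(z) with P(z) = (z + 1)*exp(z) and Q(z) = z^3 + 11*z^2/2 - I*z^2/6 + 53*z/6 + I*z/12 + 19/6 + I/12.
The denominator factors as Q(z) = (z + 1/2)*(z + 3 - 2*I/3)*(z + 2 + I/2), so z = -2 - I/2 is a simple zero of Q and P is analytic there; z = -2 - I/2 is therefore a simple pole and
  Res(f, z₀) = P(z₀)/Q'(z₀).

Q'(z) = 3*z^2 + 11*z - I*z/3 + 53/6 + I/12, so Q'(-2 - I/2) = -25/12 + 5*I/4.
P(-2 - I/2) = (-1 - I/2)*exp(-2 - I/2).

Res(f, -2 - I/2) = ((-1 - I/2)*exp(-2 - I/2))/(-25/12 + 5*I/4) = (21/85 + 33*I/85)*exp(-2 - I/2)

Final answer: (21/85 + 33*I/85)*exp(-2 - I/2)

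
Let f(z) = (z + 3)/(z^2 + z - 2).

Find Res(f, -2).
-1/3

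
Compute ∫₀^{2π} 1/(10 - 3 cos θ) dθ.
Call the integral J. The integrand is 2π-periodic and we integrate over a full period, so shifting θ does not change the value (θ → θ + π flips the sign of the trig term). Hence
  J = ∫₀^{2π} dθ/(10 + 3 cos θ).
Put z = e^{iθ}: then cos θ = (z + 1/z)/2, dθ = dz/(iz), and z runs once counterclockwise around |z| = 1:
  J = ∮_{|z|=1} 1/(10 + 3*(z + 1/z)/2) · dz/(iz) = (2/i) ∮_{|z|=1} dz/(3*z^2 + 20*z + 3).
The roots of 3*z^2 + 20*z + 3 are z = (-10 ± sqrt(10^2 - 3^2))/3, with sqrt(91) = sqrt(91); their product is 1, so only z₊ = -10/3 + sqrt(91)/3 lies inside the unit circle (z₋ = -10/3 - sqrt(91)/3 lies outside).
z₊ is a simple zero of q(z) = 3*z^2 + 20*z + 3, so Res(1/q, z₊) = 1/q'(z₊) with q'(z) = 6*z + 20; and q'(z₊) = 3*(z₊ - z₋) = 2*sqrt(91).
Therefore J = (2/i) · 2πi · 1/(2*sqrt(91)) = 2*pi/(sqrt(91)) = 2*sqrt(91)*pi/91

Final answer: 2*sqrt(91)*pi/91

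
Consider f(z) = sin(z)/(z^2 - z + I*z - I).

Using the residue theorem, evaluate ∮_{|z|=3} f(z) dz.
By the residue theorem, ∮_C f(z) dz = 2πi · (sum of the residues of f at the poles inside |z| = 3).

The denominator factors as (z - 1)*(z + I), so the singularities of f are simple poles at z = 1, z = -I.
  |1|² = 1 < 9 = 3², so this pole is inside the contour.
  |-I|² = 1 < 9 = 3², so this pole is inside the contour.

With P(z) = sin(z) and Q(z) = z^2 - z + I*z - I, each pole is simple, so Res(f, z₀) = P(z₀)/Q'(z₀) with Q'(z) = 2*z - 1 + I.
  Res(f, 1) = P(1)/Q'(1) = (sin(1))/(1 + I) = (1/2 - I/2)*sin(1)
  Res(f, -I) = P(-I)/Q'(-I) = (-I*sinh(1))/(-1 - I) = (1/2 + I/2)*sinh(1)

Sum of residues inside C: (1/2 - I/2)*sin(1) + (1/2 + I/2)*sinh(1)
∮_C f(z) dz = 2πi · ((1/2 - I/2)*sin(1) + (1/2 + I/2)*sinh(1)) = pi*(1 + I)*sin(1) + pi*(-1 + I)*sinh(1)

Final answer: pi*(1 + I)*sin(1) + pi*(-1 + I)*sinh(1)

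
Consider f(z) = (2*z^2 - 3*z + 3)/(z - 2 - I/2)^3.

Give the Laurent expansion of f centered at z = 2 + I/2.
(9/2 + 5*I/2)/(z - 2 - I/2)^3 + (5 + 2*I)/(z - 2 - I/2)^2 + 2/(z - 2 - I/2)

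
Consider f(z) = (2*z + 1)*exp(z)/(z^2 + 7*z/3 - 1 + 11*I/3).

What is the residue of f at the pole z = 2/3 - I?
Write f(z) = P(z)/Q(z) with P(z) = (2*z + 1)*exp(z) and Q(z) = z^2 + 7*z/3 - 1 + 11*I/3.
The denominator factors as Q(z) = (z + 3 - I)*(z - 2/3 + I), so z = 2/3 - I is a simple zero of Q and P is analytic there; z = 2/3 - I is therefore a simple pole and
  Res(f, z₀) = P(z₀)/Q'(z₀).

Q'(z) = 2*z + 7/3, so Q'(2/3 - I) = 11/3 - 2*I.
P(2/3 - I) = (7/3 - 2*I)*exp(2/3 - I).

Res(f, 2/3 - I) = ((7/3 - 2*I)*exp(2/3 - I))/(11/3 - 2*I) = (113/157 - 24*I/157)*exp(2/3 - I)

Final answer: (113/157 - 24*I/157)*exp(2/3 - I)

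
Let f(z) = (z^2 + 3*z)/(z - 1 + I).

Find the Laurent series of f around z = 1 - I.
(3 - 5*I)/(z - 1 + I) + 5 - 2*I + (z - 1 + I)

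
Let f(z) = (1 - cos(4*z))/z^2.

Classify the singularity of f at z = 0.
Let u = z. The argument of cos is 4*z = 4u, so
  f = (1 - cos(4u))/u^2 = ((4u)^2/2 - (4u)^4/24 + ...)/u^2 = 8 - (32/3)*u^2 + ...
The Laurent expansion about u = 0 has no negative powers; equivalently lim_{z→0} f(z) = 8 exists and is finite.
So the singularity is removable.

Final answer: removable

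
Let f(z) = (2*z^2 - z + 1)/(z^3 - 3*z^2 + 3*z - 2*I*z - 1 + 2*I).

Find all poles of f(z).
The singularities of f are the zeros of the denominator. Factoring,
  z^3 - 3*z^2 + 3*z - 2*I*z - 1 + 2*I = (z + I)*(z - 1)*(z - 2 - I)
so the candidates are z = -I, z = 1, z = 2 + I.

Check the numerator P(z) = 2*z^2 - z + 1 at each one:
  P(-I) = -1 + I ≠ 0, so z = -I is a (simple) pole.
  P(1) = 2 ≠ 0, so z = 1 is a (simple) pole.
  P(2 + I) = 5 + 7*I ≠ 0, so z = 2 + I is a (simple) pole.

Poles of f: {-I, 1, 2 + I}

Final answer: {-I, 1, 2 + I}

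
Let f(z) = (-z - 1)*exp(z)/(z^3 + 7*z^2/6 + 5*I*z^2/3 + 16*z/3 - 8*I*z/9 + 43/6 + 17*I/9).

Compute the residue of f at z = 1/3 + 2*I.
Write f(z) = P(z)/Q(z) with P(z) = (-z - 1)*exp(z) and Q(z) = z^3 + 7*z^2/6 + 5*I*z^2/3 + 16*z/3 - 8*I*z/9 + 43/6 + 17*I/9.
The denominator factors as Q(z) = (z + 1/2 + 3*I)*(z - 1/3 - 2*I)*(z + 1 + 2*I/3), so z = 1/3 + 2*I is a simple zero of Q and P is analytic there; z = 1/3 + 2*I is therefore a simple pole and
  Res(f, z₀) = P(z₀)/Q'(z₀).

Q'(z) = 3*z^2 + 7*z/3 + 10*I*z/3 + 16/3 - 8*I/9, so Q'(1/3 + 2*I) = -110/9 + 80*I/9.
P(1/3 + 2*I) = (-4/3 - 2*I)*exp(1/3 + 2*I).

Res(f, 1/3 + 2*I) = ((-4/3 - 2*I)*exp(1/3 + 2*I))/(-110/9 + 80*I/9) = (-6/925 + 147*I/925)*exp(1/3 + 2*I)

Final answer: (-6/925 + 147*I/925)*exp(1/3 + 2*I)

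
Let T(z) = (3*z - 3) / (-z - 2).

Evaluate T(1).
Substitute z = 1:
  numerator:   3*(1) - 3 = 0
  denominator: -(1) - 2 = -3
T(1) = (0)/(-3) = 0

Final answer: 0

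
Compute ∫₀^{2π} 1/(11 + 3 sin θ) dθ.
sqrt(7)*pi/14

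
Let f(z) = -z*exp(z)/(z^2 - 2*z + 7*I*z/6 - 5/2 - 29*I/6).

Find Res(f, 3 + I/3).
Write f(z) = P(z)/Q(z) with P(z) = -z*exp(z) and Q(z) = z^2 - 2*z + 7*I*z/6 - 5/2 - 29*I/6.
The denominator factors as Q(z) = (z - 3 - I/3)*(z + 1 + 3*I/2), so z = 3 + I/3 is a simple zero of Q and P is analytic there; z = 3 + I/3 is therefore a simple pole and
  Res(f, z₀) = P(z₀)/Q'(z₀).

Q'(z) = 2*z - 2 + 7*I/6, so Q'(3 + I/3) = 4 + 11*I/6.
P(3 + I/3) = (-3 - I/3)*exp(3 + I/3).

Res(f, 3 + I/3) = ((-3 - I/3)*exp(3 + I/3))/(4 + 11*I/6) = (-454/697 + 150*I/697)*exp(3 + I/3)

Final answer: (-454/697 + 150*I/697)*exp(3 + I/3)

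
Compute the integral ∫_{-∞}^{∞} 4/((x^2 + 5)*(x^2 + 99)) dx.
Let f(z) = 4/((z^2 + 5)*(z^2 + 99)). The denominator has no real zeros and deg Q - deg P = 4 ≥ 2, so the integral of f over the upper semicircle |z| = R tends to 0 as R → ∞. Closing the contour in the upper half-plane,
  ∫_{-∞}^{∞} f(x) dx = 2πi · Σ Res(f, z_k)  over the poles with Im z_k > 0.

Zeros of the denominator: z^2 + 5 = 0 gives z = ±sqrt(5)*I; z^2 + 99 = 0 gives z = ±3*sqrt(11)*I.
Upper half-plane: z = 3*sqrt(11)*I, z = sqrt(5)*I (simple).

Each pole is a simple zero of Q(z) = z^4 + 104*z^2 + 495, so Res(f, z₀) = P(z₀)/Q'(z₀) with P(z) = 4, Q'(z) = 4*z^3 + 208*z:
  Res(f, 3*sqrt(11)*I) = (4)/(-564*sqrt(11)*I) = sqrt(11)*I/1551
  Res(f, sqrt(5)*I) = (4)/(188*sqrt(5)*I) = -sqrt(5)*I/235

Sum of residues: I*(-sqrt(5)/235 + sqrt(11)/1551)
∫_{-∞}^{∞} f(x) dx = 2πi · (I*(-sqrt(5)/235 + sqrt(11)/1551)) = 2*pi*(-5*sqrt(11) + 33*sqrt(5))/7755

Final answer: 2*pi*(-5*sqrt(11) + 33*sqrt(5))/7755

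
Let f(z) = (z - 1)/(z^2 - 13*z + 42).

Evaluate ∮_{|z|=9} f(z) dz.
By the residue theorem, ∮_C f(z) dz = 2πi · (sum of the residues of f at the poles inside |z| = 9).

The denominator factors as (z - 6)*(z - 7), so the singularities of f are simple poles at z = 6, z = 7.
  |6|² = 36 < 81 = 9², so this pole is inside the contour.
  |7|² = 49 < 81 = 9², so this pole is inside the contour.

With P(z) = z - 1 and Q(z) = z^2 - 13*z + 42, each pole is simple, so Res(f, z₀) = P(z₀)/Q'(z₀) with Q'(z) = 2*z - 13.
  Res(f, 6) = P(6)/Q'(6) = (5)/(-1) = -5
  Res(f, 7) = P(7)/Q'(7) = (6)/(1) = 6

Sum of residues inside C: 1
∮_C f(z) dz = 2πi · (1) = 2*I*pi

Final answer: 2*I*pi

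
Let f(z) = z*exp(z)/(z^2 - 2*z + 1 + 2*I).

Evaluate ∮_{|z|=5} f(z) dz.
By the residue theorem, ∮_C f(z) dz = 2πi · (sum of the residues of f at the poles inside |z| = 5).

The denominator factors as (z - I)*(z - 2 + I), so the singularities of f are simple poles at z = I, z = 2 - I.
  |I|² = 1 < 25 = 5², so this pole is inside the contour.
  |2 - I|² = 5 < 25 = 5², so this pole is inside the contour.

With P(z) = z*exp(z) and Q(z) = z^2 - 2*z + 1 + 2*I, each pole is simple, so Res(f, z₀) = P(z₀)/Q'(z₀) with Q'(z) = 2*z - 2.
  Res(f, I) = P(I)/Q'(I) = (I*exp(I))/(-2 + 2*I) = (1/4 - I/4)*exp(I)
  Res(f, 2 - I) = P(2 - I)/Q'(2 - I) = ((2 - I)*exp(2 - I))/(2 - 2*I) = (3/4 + I/4)*exp(2 - I)

Sum of residues inside C: (3/4 + I/4)*exp(2 - I) + (1/4 - I/4)*exp(I)
∮_C f(z) dz = 2πi · ((3/4 + I/4)*exp(2 - I) + (1/4 - I/4)*exp(I)) = pi*(1/2 + I/2)*exp(I) + pi*(-1/2 + 3*I/2)*exp(2 - I)

Final answer: pi*(1/2 + I/2)*exp(I) + pi*(-1/2 + 3*I/2)*exp(2 - I)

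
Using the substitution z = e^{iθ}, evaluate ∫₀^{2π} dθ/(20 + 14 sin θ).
Call the integral J. The integrand is 2π-periodic and we integrate over a full period, so shifting θ does not change the value (θ → θ + π/2 turns sin θ into cos θ). Hence
  J = ∫₀^{2π} dθ/(20 + 14 cos θ).
Put z = e^{iθ}: then cos θ = (z + 1/z)/2, dθ = dz/(iz), and z runs once counterclockwise around |z| = 1:
  J = ∮_{|z|=1} 1/(20 + 14*(z + 1/z)/2) · dz/(iz) = (2/i) ∮_{|z|=1} dz/(14*z^2 + 40*z + 14).
The roots of 14*z^2 + 40*z + 14 are z = (-20 ± sqrt(20^2 - 14^2))/14, with sqrt(204) = 2*sqrt(51); their product is 1, so only z₊ = -10/7 + sqrt(51)/7 lies inside the unit circle (z₋ = -10/7 - sqrt(51)/7 lies outside).
z₊ is a simple zero of q(z) = 14*z^2 + 40*z + 14, so Res(1/q, z₊) = 1/q'(z₊) with q'(z) = 28*z + 40; and q'(z₊) = 14*(z₊ - z₋) = 4*sqrt(51).
Therefore J = (2/i) · 2πi · 1/(4*sqrt(51)) = 2*pi/(2*sqrt(51)) = sqrt(51)*pi/51

Final answer: sqrt(51)*pi/51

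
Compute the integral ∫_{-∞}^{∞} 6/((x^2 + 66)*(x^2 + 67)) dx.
Let f(z) = 6/((z^2 + 66)*(z^2 + 67)). The denominator has no real zeros and deg Q - deg P = 4 ≥ 2, so the integral of f over the upper semicircle |z| = R tends to 0 as R → ∞. Closing the contour in the upper half-plane,
  ∫_{-∞}^{∞} f(x) dx = 2πi · Σ Res(f, z_k)  over the poles with Im z_k > 0.

Zeros of the denominator: z^2 + 67 = 0 gives z = ±sqrt(67)*I; z^2 + 66 = 0 gives z = ±sqrt(66)*I.
Upper half-plane: z = sqrt(66)*I, z = sqrt(67)*I (simple).

Each pole is a simple zero of Q(z) = z^4 + 133*z^2 + 4422, so Res(f, z₀) = P(z₀)/Q'(z₀) with P(z) = 6, Q'(z) = 4*z^3 + 266*z:
  Res(f, sqrt(66)*I) = (6)/(2*sqrt(66)*I) = -sqrt(66)*I/22
  Res(f, sqrt(67)*I) = (6)/(-2*sqrt(67)*I) = 3*sqrt(67)*I/67

Sum of residues: I*(-67*sqrt(66) + 66*sqrt(67))/1474
∫_{-∞}^{∞} f(x) dx = 2πi · (I*(-67*sqrt(66) + 66*sqrt(67))/1474) = pi*(-66*sqrt(67) + 67*sqrt(66))/737

Final answer: pi*(-66*sqrt(67) + 67*sqrt(66))/737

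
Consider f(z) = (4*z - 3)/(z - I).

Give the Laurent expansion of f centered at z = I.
(-3 + 4*I)/(z - I) + 4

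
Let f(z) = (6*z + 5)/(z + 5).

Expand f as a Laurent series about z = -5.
-25/(z + 5) + 6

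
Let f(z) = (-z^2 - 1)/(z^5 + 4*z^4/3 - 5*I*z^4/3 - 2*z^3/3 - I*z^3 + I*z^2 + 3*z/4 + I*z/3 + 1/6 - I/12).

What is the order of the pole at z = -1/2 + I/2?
4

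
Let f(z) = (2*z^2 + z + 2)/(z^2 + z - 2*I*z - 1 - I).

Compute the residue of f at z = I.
Write f(z) = P(z)/Q(z) with P(z) = 2*z^2 + z + 2 and Q(z) = z^2 + z - 2*I*z - 1 - I.
The denominator factors as Q(z) = (z - I)*(z + 1 - I), so z = I is a simple zero of Q and P is analytic there; z = I is therefore a simple pole and
  Res(f, z₀) = P(z₀)/Q'(z₀).

Q'(z) = 2*z + 1 - 2*I, so Q'(I) = 1.
P(I) = I.

Res(f, I) = (I)/(1) = I

Final answer: I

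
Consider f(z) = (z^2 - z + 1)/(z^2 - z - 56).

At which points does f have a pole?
The singularities of f are the zeros of the denominator. Factoring,
  z^2 - z - 56 = (z - 8)*(z + 7)
so the candidates are z = 8, z = -7.

Check the numerator P(z) = z^2 - z + 1 at each one:
  P(8) = 57 ≠ 0, so z = 8 is a (simple) pole.
  P(-7) = 57 ≠ 0, so z = -7 is a (simple) pole.

Poles of f: {-7, 8}

Final answer: {-7, 8}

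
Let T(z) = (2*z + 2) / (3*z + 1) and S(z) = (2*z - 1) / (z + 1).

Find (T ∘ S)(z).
(T ∘ S)(z) = T(S(z)) = ((2)*S(z) + (2))/((3)*S(z) + (1)). Multiply numerator and denominator by z + 1:
  numerator:   (2)*(2*z - 1) + (2)*(z + 1) = 6*z
  denominator: (3)*(2*z - 1) + (1)*(z + 1) = 7*z - 2
(T ∘ S)(z) = 6*z/(7*z - 2)

Final answer: 6*z/(7*z - 2)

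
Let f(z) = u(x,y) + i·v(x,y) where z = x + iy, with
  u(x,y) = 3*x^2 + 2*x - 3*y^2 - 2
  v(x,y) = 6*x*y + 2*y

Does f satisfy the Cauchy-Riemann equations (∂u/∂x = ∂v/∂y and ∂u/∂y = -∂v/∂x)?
∂u/∂x = 6*x + 2
∂v/∂y = 6*x + 2
∂u/∂y = -6*y
∂v/∂x = 6*y
∂u/∂x = ∂v/∂y and ∂u/∂y = -∂v/∂x hold identically; f is analytic.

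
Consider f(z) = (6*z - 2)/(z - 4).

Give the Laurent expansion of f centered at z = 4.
Put w = z - (4), i.e. z = w + 4. The denominator is w, so it suffices to rewrite the numerator in powers of w.

P(z) = 6*z - 2
P(w + 4) = 22 + 6*w

Dividing each term by w:
  f = 22/w + 6

Substituting back w = z - 4:
  f(z) = 22/(z - 4) + 6

The series is finite because the numerator is a polynomial; the negative powers form the principal part, and the coefficient of 1/(z - 4) gives Res(f, 4) = 22.

Final answer: 22/(z - 4) + 6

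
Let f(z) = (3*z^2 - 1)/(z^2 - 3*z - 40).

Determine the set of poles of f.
The singularities of f are the zeros of the denominator. Factoring,
  z^2 - 3*z - 40 = (z + 5)*(z - 8)
so the candidates are z = -5, z = 8.

Check the numerator P(z) = 3*z^2 - 1 at each one:
  P(-5) = 74 ≠ 0, so z = -5 is a (simple) pole.
  P(8) = 191 ≠ 0, so z = 8 is a (simple) pole.

Poles of f: {-5, 8}

Final answer: {-5, 8}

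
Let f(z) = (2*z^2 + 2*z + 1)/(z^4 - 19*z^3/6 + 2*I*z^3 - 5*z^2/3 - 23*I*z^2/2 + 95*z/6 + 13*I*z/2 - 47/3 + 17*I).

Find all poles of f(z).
{-3/2 - I, -1/3 - 2*I, 2, 3 + I}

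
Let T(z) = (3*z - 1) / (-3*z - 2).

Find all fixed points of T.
T(z) = z means 3*z - 1 = z*(-3*z - 2), i.e.
  -3*z^2 - 5*z + 1 = 0.
Discriminant: (-5)^2 - 4*(-3)*(1) = 37, so the roots are real.
  z = (5 ± sqrt(37))/(2*(-3))
Fixed points: {-sqrt(37)/6 - 5/6, -5/6 + sqrt(37)/6}

Final answer: {-sqrt(37)/6 - 5/6, -5/6 + sqrt(37)/6}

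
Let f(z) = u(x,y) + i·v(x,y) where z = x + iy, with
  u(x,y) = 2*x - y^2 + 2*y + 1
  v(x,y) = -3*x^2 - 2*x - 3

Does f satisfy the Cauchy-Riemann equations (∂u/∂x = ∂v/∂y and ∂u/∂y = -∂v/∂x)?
∂u/∂x = 2
∂v/∂y = 0
∂u/∂y = 2 - 2*y
∂v/∂x = -6*x - 2
∂u/∂x ≠ ∂v/∂y and ∂u/∂y ≠ -∂v/∂x; the Cauchy-Riemann equations are not satisfied, so f is not analytic.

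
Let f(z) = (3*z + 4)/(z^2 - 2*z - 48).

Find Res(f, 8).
Write f(z) = P(z)/Q(z) with P(z) = 3*z + 4 and Q(z) = z^2 - 2*z - 48.
The denominator factors as Q(z) = (z - 8)*(z + 6), so z = 8 is a simple zero of Q and P is analytic there; z = 8 is therefore a simple pole and
  Res(f, z₀) = P(z₀)/Q'(z₀).

Q'(z) = 2*z - 2, so Q'(8) = 14.
P(8) = 28.

Res(f, 8) = (28)/(14) = 2

Final answer: 2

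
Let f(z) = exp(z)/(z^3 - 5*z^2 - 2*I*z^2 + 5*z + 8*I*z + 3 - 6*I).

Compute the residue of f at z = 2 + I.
Write f(z) = P(z)/Q(z) with P(z) = exp(z) and Q(z) = z^3 - 5*z^2 - 2*I*z^2 + 5*z + 8*I*z + 3 - 6*I.
The denominator factors as Q(z) = (z - I)*(z - 3)*(z - 2 - I), so z = 2 + I is a simple zero of Q and P is analytic there; z = 2 + I is therefore a simple pole and
  Res(f, z₀) = P(z₀)/Q'(z₀).

Q'(z) = 3*z^2 - 10*z - 4*I*z + 5 + 8*I, so Q'(2 + I) = -2 + 2*I.
P(2 + I) = exp(2 + I).

Res(f, 2 + I) = (exp(2 + I))/(-2 + 2*I) = (-1/4 - I/4)*exp(2 + I)

Final answer: (-1/4 - I/4)*exp(2 + I)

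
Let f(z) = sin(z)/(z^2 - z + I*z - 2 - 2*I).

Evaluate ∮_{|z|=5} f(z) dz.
By the residue theorem, ∮_C f(z) dz = 2πi · (sum of the residues of f at the poles inside |z| = 5).

The denominator factors as (z + 1 + I)*(z - 2), so the singularities of f are simple poles at z = -1 - I, z = 2.
  |-1 - I|² = 2 < 25 = 5², so this pole is inside the contour.
  |2|² = 4 < 25 = 5², so this pole is inside the contour.

With P(z) = sin(z) and Q(z) = z^2 - z + I*z - 2 - 2*I, each pole is simple, so Res(f, z₀) = P(z₀)/Q'(z₀) with Q'(z) = 2*z - 1 + I.
  Res(f, -1 - I) = P(-1 - I)/Q'(-1 - I) = (-sin(1 + I))/(-3 - I) = (3/10 - I/10)*sin(1 + I)
  Res(f, 2) = P(2)/Q'(2) = (sin(2))/(3 + I) = (3/10 - I/10)*sin(2)

Sum of residues inside C: (3/10 - I/10)*sin(2) + (3/10 - I/10)*sin(1 + I)
∮_C f(z) dz = 2πi · ((3/10 - I/10)*sin(2) + (3/10 - I/10)*sin(1 + I)) = pi*(1/5 + 3*I/5)*sin(2) + pi*(1/5 + 3*I/5)*sin(1 + I)

Final answer: pi*(1/5 + 3*I/5)*sin(2) + pi*(1/5 + 3*I/5)*sin(1 + I)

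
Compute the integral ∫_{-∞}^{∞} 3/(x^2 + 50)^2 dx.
Let f(z) = 3/(z^2 + 50)^2. The denominator has no real zeros and deg Q - deg P = 4 ≥ 2, so the integral of f over the upper semicircle |z| = R tends to 0 as R → ∞. Closing the contour in the upper half-plane,
  ∫_{-∞}^{∞} f(x) dx = 2πi · Σ Res(f, z_k)  over the poles with Im z_k > 0.

Zeros of the denominator: z^2 + 50 = 0 gives z = ±5*sqrt(2)*I.
Upper half-plane: z = 5*sqrt(2)*I (a pole of order 2).

Write f(z) = g(z)/(z - 5*sqrt(2)*I)^2 with g(z) = 3/(z + 5*sqrt(2)*I)^2. For a double pole, Res(f, z₀) = g'(z₀):
  g'(z) = -6/(z + 5*sqrt(2)*I)^3
  Res(f, 5*sqrt(2)*I) = g'(5*sqrt(2)*I) = -3*sqrt(2)*I/2000

∫_{-∞}^{∞} f(x) dx = 2πi · (-3*sqrt(2)*I/2000) = 3*sqrt(2)*pi/1000

Final answer: 3*sqrt(2)*pi/1000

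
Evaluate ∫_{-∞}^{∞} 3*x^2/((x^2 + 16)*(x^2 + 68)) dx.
Let f(z) = 3*z^2/((z^2 + 16)*(z^2 + 68)). The denominator has no real zeros and deg Q - deg P = 2 ≥ 2, so the integral of f over the upper semicircle |z| = R tends to 0 as R → ∞. Closing the contour in the upper half-plane,
  ∫_{-∞}^{∞} f(x) dx = 2πi · Σ Res(f, z_k)  over the poles with Im z_k > 0.

Zeros of the denominator: z^2 + 68 = 0 gives z = ±2*sqrt(17)*I; z^2 + 16 = 0 gives z = ±4*I.
Upper half-plane: z = 4*I, z = 2*sqrt(17)*I (simple).

Each pole is a simple zero of Q(z) = z^4 + 84*z^2 + 1088, so Res(f, z₀) = P(z₀)/Q'(z₀) with P(z) = 3*z^2, Q'(z) = 4*z^3 + 168*z:
  Res(f, 4*I) = (-48)/(416*I) = 3*I/26
  Res(f, 2*sqrt(17)*I) = (-204)/(-208*sqrt(17)*I) = -3*sqrt(17)*I/52

Sum of residues: 3*I*(2 - sqrt(17))/52
∫_{-∞}^{∞} f(x) dx = 2πi · (3*I*(2 - sqrt(17))/52) = 3*pi*(-2 + sqrt(17))/26

Final answer: 3*pi*(-2 + sqrt(17))/26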